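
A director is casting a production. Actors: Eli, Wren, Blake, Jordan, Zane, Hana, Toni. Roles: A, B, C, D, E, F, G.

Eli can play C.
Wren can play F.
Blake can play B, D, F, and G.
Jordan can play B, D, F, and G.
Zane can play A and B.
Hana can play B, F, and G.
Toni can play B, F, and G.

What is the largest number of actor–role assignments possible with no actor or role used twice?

For example, pair Eli–C, Wren–F, Blake–G, Jordan–D, Zane–A, Hana–B.
The set {Wren, Blake, Jordan, Hana, Toni} has only 4 neighbours ({B, D, F, G}), so by Hall's theorem at most 6 of the 7 actors can be matched.

6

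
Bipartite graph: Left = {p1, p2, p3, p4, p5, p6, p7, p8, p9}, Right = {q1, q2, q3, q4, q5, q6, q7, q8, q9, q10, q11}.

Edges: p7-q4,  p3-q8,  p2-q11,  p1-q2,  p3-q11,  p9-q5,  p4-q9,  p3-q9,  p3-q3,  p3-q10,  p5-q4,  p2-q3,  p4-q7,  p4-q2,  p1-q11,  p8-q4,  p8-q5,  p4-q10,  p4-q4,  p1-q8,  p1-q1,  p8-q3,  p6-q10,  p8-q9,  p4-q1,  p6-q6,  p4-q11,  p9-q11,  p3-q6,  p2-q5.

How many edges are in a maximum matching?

8

One maximum matching: p1-q8, p2-q5, p3-q6, p4-q7, p5-q4, p6-q10, p8-q9, p9-q11.
The set {p5, p7} has only 1 neighbour ({q4}), so by Hall's theorem at most 8 of the 9 left vertices can be matched.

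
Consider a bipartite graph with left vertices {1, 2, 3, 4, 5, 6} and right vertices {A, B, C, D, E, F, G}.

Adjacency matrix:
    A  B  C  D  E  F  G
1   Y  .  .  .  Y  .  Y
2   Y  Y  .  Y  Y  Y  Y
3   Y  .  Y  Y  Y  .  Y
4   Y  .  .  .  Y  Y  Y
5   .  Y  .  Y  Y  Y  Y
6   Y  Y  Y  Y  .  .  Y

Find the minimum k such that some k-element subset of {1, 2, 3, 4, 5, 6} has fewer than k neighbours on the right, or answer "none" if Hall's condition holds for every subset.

A matching saturating every left vertex exists, for instance 1→A, 2→B, 3→D, 4→F, 5→E, 6→G.
By Hall's marriage theorem, this means |N(S)| ≥ |S| for every subset S, so no violating subset exists.

none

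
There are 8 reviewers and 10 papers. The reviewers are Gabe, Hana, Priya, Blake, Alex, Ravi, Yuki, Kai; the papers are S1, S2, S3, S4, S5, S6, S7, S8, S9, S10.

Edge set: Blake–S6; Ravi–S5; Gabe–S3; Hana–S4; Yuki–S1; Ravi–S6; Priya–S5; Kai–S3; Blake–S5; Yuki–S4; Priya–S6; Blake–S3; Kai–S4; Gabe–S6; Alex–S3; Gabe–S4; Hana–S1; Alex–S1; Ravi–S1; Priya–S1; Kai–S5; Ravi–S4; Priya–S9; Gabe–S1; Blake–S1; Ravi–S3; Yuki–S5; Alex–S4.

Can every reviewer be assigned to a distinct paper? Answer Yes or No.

The set {Gabe, Hana, Blake, Alex, Ravi, Yuki, Kai} has only 5 neighbours ({S1, S3, S4, S5, S6}), so by Hall's theorem at most 6 of the 8 reviewers can be matched.
Hence no matching covers every reviewer.

No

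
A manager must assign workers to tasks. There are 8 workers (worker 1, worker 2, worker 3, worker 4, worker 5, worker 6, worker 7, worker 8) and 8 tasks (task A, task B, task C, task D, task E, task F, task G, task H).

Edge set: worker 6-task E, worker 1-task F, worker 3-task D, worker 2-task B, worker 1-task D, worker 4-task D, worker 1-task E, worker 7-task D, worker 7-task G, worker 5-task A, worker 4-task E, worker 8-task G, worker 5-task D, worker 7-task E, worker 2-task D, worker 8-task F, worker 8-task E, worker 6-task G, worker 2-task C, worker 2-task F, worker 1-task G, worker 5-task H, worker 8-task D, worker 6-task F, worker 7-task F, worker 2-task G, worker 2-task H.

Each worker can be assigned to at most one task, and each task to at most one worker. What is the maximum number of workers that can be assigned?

6

One maximum matching: worker 1–task F, worker 2–task C, worker 3–task D, worker 4–task E, worker 5–task A, worker 6–task G.
The set {worker 1, worker 3, worker 4, worker 6, worker 7, worker 8} has only 4 neighbours ({task D, task E, task F, task G}), so by Hall's theorem at most 6 of the 8 workers can be matched.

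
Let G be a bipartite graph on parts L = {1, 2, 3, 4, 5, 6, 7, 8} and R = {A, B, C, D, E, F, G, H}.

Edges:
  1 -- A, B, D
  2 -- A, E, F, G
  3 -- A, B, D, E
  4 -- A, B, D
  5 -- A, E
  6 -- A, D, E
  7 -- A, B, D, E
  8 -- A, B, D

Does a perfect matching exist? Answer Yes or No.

No

The set {1, 3, 4, 5, 6, 7, 8} has only 4 neighbours ({A, B, D, E}), so by Hall's theorem at most 5 of the 8 left vertices can be matched.
Hence no matching covers every left vertex.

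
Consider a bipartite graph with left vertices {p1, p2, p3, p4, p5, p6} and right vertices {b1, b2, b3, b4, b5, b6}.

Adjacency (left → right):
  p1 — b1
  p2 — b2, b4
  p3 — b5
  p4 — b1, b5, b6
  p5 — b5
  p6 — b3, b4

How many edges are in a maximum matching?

5

For example, pair p1-b1, p2-b4, p3-b5, p4-b6, p6-b3.
The set {p3, p5} has only 1 neighbour ({b5}), so by Hall's theorem at most 5 of the 6 left vertices can be matched.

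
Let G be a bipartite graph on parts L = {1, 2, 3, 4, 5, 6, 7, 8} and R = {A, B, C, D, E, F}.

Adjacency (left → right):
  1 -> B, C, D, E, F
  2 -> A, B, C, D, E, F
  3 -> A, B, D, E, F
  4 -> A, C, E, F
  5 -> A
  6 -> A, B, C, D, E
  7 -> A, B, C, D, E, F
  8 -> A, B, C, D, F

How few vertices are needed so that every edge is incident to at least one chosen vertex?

The 6 edges 1–D, 2–B, 3–F, 4–C, 5–A, 6–E form a matching, so any vertex cover needs at least 6 vertices (one per matched edge).
Conversely {A, B, C, D, E, F} meets every edge and has exactly 6 vertices, so 6 is optimal.

6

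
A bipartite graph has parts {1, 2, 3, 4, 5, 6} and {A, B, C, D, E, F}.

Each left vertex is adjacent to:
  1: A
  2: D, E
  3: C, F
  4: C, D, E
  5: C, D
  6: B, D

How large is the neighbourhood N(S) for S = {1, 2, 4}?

The union of neighbours of {1, 2, 4} is {A, C, D, E}, which has 4 elements.
Since |N(S)| = 4 ≥ |S| = 3, Hall's condition holds for this subset.

4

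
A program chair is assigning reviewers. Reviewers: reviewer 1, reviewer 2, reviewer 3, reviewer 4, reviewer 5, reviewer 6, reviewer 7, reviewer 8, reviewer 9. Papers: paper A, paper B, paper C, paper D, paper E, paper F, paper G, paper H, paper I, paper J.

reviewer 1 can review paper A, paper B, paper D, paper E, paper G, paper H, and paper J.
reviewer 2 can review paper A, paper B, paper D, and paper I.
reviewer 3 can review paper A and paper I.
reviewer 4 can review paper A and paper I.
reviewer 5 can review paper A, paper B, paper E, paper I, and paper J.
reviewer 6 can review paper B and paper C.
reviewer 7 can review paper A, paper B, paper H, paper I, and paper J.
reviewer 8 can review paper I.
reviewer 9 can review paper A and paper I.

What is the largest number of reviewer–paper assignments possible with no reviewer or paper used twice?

7

One maximum matching: reviewer 1→paper G, reviewer 2→paper D, reviewer 3→paper A, reviewer 4→paper I, reviewer 5→paper J, reviewer 6→paper C, reviewer 7→paper B.
The set {reviewer 3, reviewer 4, reviewer 8, reviewer 9} has only 2 neighbours ({paper A, paper I}), so by Hall's theorem at most 7 of the 9 reviewers can be matched.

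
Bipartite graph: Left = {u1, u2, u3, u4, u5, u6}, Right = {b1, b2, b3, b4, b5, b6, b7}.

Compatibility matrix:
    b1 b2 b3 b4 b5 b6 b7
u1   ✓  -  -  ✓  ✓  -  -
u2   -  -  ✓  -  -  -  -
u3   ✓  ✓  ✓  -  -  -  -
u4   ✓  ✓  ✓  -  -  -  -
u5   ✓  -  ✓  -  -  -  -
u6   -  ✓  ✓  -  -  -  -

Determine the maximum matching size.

4

One maximum matching: u1-b5, u2-b3, u3-b1, u4-b2.
The set {u2, u3, u4, u5, u6} has only 3 neighbours ({b1, b2, b3}), so by Hall's theorem at most 4 of the 6 left vertices can be matched.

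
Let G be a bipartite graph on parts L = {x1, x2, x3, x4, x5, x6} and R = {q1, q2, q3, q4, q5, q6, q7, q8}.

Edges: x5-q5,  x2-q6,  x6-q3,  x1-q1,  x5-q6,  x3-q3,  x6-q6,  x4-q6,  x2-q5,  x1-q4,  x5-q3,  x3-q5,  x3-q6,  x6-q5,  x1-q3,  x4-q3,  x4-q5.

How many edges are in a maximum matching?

4

One maximum matching: x1-q4, x2-q5, x3-q3, x4-q6.
The set {x2, x3, x4, x5, x6} has only 3 neighbours ({q3, q5, q6}), so by Hall's theorem at most 4 of the 6 left vertices can be matched.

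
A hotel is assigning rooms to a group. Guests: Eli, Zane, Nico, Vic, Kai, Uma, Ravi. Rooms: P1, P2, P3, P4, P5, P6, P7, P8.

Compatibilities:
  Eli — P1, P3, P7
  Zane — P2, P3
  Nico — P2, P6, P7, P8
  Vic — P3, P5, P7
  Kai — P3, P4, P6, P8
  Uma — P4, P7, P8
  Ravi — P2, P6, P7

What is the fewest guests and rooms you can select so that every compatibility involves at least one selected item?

7

A maximum matching has 7 edges (e.g. Eli–P1, Zane–P3, Nico–P8, Vic–P5, Kai–P6, Uma–P4, Ravi–P7).
By König's theorem the minimum vertex cover has the same size. One such cover is {Eli, Zane, Nico, Vic, Kai, Uma, Ravi}.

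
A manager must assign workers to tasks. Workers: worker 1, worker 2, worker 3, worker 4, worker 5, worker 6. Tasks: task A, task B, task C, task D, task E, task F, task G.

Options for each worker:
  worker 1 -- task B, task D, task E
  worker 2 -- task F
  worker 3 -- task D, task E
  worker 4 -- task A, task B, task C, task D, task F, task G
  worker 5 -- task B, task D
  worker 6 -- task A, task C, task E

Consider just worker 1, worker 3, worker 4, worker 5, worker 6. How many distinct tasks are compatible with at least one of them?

The union of neighbours of {worker 1, worker 3, worker 4, worker 5, worker 6} is {task A, task B, task C, task D, task E, task F, task G}, which has 7 elements.
Since |N(S)| = 7 ≥ |S| = 5, Hall's condition holds for this subset.

7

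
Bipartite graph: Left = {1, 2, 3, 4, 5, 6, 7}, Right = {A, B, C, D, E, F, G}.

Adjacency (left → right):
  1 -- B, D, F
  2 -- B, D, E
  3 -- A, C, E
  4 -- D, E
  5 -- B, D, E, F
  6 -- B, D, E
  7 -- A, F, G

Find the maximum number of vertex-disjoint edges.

One maximum matching: 1–F, 2–E, 3–C, 4–D, 5–B, 7–G.
The set {1, 2, 4, 5, 6} has only 4 neighbours ({B, D, E, F}), so by Hall's theorem at most 6 of the 7 left vertices can be matched.

6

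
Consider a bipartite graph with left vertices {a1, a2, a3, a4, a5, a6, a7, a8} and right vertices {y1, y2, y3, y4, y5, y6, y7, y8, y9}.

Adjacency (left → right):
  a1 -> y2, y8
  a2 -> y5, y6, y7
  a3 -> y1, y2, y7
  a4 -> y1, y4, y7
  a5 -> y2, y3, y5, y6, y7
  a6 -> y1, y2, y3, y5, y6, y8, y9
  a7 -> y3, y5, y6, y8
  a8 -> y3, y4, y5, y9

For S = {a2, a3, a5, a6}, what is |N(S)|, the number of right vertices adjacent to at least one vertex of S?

8

The union of neighbours of {a2, a3, a5, a6} is {y1, y2, y3, y5, y6, y7, y8, y9}, which has 8 elements.
Since |N(S)| = 8 ≥ |S| = 4, Hall's condition holds for this subset.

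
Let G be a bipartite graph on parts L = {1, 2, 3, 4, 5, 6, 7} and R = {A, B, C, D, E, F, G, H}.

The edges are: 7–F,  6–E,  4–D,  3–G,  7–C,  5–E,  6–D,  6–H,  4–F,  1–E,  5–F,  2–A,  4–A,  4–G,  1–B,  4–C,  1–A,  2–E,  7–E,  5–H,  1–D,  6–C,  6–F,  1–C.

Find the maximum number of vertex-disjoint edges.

A valid assignment of size 7: 1-B, 2-A, 3-G, 4-D, 5-F, 6-H, 7-E.
All 7 left vertices are matched, so no larger matching exists.

7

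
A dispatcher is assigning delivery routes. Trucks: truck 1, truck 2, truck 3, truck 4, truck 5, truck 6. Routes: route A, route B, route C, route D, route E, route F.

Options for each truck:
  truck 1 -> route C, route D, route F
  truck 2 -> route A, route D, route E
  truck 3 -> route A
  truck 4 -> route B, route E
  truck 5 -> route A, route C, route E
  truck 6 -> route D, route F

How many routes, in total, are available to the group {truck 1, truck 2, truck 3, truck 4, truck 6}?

The union of neighbours of {truck 1, truck 2, truck 3, truck 4, truck 6} is {route A, route B, route C, route D, route E, route F}, which has 6 elements.
Since |N(S)| = 6 ≥ |S| = 5, Hall's condition holds for this subset.

6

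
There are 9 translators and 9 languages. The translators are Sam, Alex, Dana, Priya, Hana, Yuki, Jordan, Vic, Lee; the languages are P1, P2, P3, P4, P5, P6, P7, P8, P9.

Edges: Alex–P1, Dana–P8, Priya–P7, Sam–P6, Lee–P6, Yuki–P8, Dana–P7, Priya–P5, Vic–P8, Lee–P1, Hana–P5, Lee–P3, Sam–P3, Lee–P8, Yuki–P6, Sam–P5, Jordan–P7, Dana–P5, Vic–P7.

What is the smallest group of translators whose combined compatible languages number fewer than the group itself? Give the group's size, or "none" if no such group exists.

Take S = {Priya, Hana, Jordan}. Its neighbourhood is {P5, P7}, so |N(S)| = 2 < |S| = 3.
Every subset of size less than 3 has at least as many neighbours as members, so 3 is the minimum.

3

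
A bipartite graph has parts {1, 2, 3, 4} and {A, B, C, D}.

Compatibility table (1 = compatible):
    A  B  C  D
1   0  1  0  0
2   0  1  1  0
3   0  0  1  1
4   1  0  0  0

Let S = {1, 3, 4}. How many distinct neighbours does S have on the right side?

4

The union of neighbours of {1, 3, 4} is {A, B, C, D}, which has 4 elements.
Since |N(S)| = 4 ≥ |S| = 3, Hall's condition holds for this subset.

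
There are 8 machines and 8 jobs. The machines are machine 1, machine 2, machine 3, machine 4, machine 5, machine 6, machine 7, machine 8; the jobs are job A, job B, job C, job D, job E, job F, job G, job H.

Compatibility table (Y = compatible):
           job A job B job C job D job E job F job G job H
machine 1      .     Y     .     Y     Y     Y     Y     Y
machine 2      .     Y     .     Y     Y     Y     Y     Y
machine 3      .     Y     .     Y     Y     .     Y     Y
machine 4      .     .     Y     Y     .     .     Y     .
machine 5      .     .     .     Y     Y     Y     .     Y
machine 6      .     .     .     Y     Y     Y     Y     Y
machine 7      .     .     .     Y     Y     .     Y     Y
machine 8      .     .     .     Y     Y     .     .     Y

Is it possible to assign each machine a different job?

No

The set {machine 1, machine 2, machine 3, machine 5, machine 6, machine 7, machine 8} has only 6 neighbours ({job B, job D, job E, job F, job G, job H}), so by Hall's theorem at most 7 of the 8 machines can be matched.
Hence no matching covers every machine.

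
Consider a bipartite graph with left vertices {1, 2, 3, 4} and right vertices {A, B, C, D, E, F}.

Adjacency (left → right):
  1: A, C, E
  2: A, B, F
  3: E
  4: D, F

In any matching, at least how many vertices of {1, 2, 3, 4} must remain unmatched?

0

A valid assignment of size 4: 1→C, 2→B, 3→E, 4→F.
All 4 left vertices are matched, so no larger matching exists.
That matches 4 of the 4, leaving 0 unmatched; no matching can do better.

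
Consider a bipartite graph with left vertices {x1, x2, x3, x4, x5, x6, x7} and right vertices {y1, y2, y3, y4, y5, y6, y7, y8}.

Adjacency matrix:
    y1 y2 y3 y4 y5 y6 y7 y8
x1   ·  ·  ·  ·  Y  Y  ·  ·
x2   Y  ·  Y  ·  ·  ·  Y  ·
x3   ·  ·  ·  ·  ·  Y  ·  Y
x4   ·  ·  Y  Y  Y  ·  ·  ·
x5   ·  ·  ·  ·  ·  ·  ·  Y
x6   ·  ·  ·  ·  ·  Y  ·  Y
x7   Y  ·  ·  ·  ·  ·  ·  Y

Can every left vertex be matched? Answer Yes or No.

No

The set {x3, x5, x6} has only 2 neighbours ({y6, y8}), so by Hall's theorem at most 6 of the 7 left vertices can be matched.
Hence no matching covers every left vertex.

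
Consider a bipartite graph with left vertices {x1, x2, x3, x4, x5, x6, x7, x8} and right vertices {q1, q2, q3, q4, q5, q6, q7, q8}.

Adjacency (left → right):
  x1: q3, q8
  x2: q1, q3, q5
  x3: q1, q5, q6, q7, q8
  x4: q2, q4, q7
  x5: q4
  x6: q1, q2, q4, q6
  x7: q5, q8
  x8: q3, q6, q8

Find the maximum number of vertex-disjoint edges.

8

One maximum matching: x1-q3, x2-q5, x3-q1, x4-q7, x5-q4, x6-q2, x7-q8, x8-q6.
This saturates every left vertex, so 8 is the maximum.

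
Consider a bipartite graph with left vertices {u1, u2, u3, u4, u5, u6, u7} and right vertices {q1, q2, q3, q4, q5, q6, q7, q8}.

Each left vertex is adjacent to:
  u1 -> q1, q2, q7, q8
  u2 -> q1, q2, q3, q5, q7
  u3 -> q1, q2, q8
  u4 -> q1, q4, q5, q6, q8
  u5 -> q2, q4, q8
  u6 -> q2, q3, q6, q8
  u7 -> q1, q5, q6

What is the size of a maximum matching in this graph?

7

One maximum matching: u1–q7, u2–q3, u3–q8, u4–q1, u5–q4, u6–q2, u7–q6.
All 7 left vertices are matched, so no larger matching exists.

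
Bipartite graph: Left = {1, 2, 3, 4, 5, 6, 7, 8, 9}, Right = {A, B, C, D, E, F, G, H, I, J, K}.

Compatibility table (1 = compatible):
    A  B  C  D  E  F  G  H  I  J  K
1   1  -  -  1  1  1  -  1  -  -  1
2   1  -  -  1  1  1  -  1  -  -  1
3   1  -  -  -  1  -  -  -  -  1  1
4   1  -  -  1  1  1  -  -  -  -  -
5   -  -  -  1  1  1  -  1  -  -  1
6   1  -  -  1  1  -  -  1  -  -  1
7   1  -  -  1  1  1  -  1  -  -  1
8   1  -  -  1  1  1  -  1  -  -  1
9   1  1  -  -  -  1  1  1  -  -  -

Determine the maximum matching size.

8

One maximum matching: 1→F, 2→K, 3→J, 4→D, 5→H, 6→E, 7→A, 9→G.
The set {1, 2, 4, 5, 6, 7, 8} has only 6 neighbours ({A, D, E, F, H, K}), so by Hall's theorem at most 8 of the 9 left vertices can be matched.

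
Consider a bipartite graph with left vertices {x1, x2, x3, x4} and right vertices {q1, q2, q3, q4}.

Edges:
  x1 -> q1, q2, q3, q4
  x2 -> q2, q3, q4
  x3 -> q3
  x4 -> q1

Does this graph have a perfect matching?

One maximum matching: x1–q4, x2–q2, x3–q3, x4–q1.
Every left vertex is matched, so this is a perfect matching.

Yes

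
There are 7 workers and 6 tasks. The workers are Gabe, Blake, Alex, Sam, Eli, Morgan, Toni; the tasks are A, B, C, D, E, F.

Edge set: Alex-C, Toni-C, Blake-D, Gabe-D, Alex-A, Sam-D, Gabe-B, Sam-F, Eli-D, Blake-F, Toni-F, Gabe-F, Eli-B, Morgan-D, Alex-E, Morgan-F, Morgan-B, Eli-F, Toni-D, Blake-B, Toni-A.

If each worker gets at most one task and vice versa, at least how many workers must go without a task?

One maximum matching: Gabe→B, Blake→D, Alex→E, Sam→F, Toni→C.
The set {Gabe, Blake, Sam, Eli, Morgan} has only 3 neighbours ({B, D, F}), so by Hall's theorem at most 5 of the 7 workers can be matched.
That matches 5 of the 7, leaving 2 unmatched; no matching can do better.

2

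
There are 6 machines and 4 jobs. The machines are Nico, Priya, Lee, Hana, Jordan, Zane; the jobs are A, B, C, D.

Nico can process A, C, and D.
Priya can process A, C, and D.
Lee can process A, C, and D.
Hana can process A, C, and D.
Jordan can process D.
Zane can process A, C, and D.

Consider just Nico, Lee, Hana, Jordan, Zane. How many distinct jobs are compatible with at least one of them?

3

The union of neighbours of {Nico, Lee, Hana, Jordan, Zane} is {A, C, D}, which has 3 elements.
Since |N(S)| = 3 < |S| = 5, Hall's condition fails for this subset.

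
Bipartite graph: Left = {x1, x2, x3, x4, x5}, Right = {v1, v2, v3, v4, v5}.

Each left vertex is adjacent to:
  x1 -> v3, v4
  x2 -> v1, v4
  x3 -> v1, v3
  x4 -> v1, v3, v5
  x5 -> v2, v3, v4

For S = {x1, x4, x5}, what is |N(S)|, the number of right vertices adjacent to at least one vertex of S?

5

The union of neighbours of {x1, x4, x5} is {v1, v2, v3, v4, v5}, which has 5 elements.
Since |N(S)| = 5 ≥ |S| = 3, Hall's condition holds for this subset.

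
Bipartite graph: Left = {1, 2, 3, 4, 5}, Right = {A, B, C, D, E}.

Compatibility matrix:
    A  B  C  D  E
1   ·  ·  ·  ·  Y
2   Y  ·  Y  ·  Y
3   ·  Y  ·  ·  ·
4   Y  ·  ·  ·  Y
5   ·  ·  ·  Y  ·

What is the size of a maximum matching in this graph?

5

For example, pair 1→E, 2→C, 3→B, 4→A, 5→D.
All 5 left vertices are matched, so no larger matching exists.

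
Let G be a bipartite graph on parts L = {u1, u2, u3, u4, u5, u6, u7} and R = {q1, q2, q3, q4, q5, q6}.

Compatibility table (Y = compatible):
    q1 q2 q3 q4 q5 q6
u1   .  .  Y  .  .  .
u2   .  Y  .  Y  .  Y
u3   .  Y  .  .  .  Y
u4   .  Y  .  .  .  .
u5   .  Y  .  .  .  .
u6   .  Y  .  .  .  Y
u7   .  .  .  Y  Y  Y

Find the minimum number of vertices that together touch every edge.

The 5 edges u1–q3, u2–q4, u3–q6, u4–q2, u7–q5 form a matching, so any vertex cover needs at least 5 vertices (one per matched edge).
Conversely {u1, u2, u7, q2, q6} meets every edge and has exactly 5 vertices, so 5 is optimal.

5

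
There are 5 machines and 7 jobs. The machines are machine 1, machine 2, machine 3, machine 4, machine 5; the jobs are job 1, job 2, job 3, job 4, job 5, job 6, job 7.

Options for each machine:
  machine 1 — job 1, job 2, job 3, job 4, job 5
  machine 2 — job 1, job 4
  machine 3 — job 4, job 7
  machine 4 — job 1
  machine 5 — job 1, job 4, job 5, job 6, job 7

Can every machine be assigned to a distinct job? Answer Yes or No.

One maximum matching: machine 1–job 3, machine 2–job 4, machine 3–job 7, machine 4–job 1, machine 5–job 5.
Every machine is matched, so this matching saturates all of them.

Yes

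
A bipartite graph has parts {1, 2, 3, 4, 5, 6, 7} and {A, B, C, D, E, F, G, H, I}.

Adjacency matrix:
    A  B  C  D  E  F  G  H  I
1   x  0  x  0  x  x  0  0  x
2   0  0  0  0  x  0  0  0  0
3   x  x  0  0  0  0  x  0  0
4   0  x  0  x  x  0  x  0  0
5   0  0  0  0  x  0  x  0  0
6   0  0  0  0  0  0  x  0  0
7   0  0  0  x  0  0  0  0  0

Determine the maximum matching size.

6

A valid assignment of size 6: 1→F, 2→E, 3→A, 4→B, 5→G, 7→D.
The set {2, 5, 6} has only 2 neighbours ({E, G}), so by Hall's theorem at most 6 of the 7 left vertices can be matched.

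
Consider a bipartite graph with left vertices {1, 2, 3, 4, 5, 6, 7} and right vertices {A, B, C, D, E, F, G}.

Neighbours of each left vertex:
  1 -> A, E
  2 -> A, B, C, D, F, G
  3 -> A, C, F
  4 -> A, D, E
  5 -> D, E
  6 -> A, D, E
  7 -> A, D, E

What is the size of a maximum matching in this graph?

For example, pair 1→A, 2→G, 3→F, 4→D, 5→E.
The set {1, 4, 5, 6, 7} has only 3 neighbours ({A, D, E}), so by Hall's theorem at most 5 of the 7 left vertices can be matched.

5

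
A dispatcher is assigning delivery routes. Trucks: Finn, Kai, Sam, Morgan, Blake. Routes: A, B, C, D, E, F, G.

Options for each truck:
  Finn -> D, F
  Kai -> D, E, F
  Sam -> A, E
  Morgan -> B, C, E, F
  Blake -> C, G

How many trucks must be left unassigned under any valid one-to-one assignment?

One maximum matching: Finn–F, Kai–D, Sam–E, Morgan–B, Blake–C.
This saturates every truck, so 5 is the maximum.
That matches 5 of the 5, leaving 0 unmatched; no matching can do better.

0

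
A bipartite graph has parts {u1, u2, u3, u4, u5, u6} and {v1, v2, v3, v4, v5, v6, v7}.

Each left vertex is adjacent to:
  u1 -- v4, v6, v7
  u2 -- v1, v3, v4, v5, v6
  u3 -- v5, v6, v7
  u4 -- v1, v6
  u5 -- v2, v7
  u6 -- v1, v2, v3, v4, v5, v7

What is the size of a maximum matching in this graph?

A valid assignment of size 6: u1–v4, u2–v6, u3–v7, u4–v1, u5–v2, u6–v3.
This saturates every left vertex, so 6 is the maximum.

6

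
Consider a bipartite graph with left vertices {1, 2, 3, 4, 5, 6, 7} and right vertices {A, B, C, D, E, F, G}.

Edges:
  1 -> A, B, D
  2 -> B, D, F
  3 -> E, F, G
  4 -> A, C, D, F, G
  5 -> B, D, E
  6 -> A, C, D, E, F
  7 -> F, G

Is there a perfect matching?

Yes

A valid assignment of size 7: 1-D, 2-B, 3-G, 4-A, 5-E, 6-C, 7-F.
Every left vertex is matched, so this is a perfect matching.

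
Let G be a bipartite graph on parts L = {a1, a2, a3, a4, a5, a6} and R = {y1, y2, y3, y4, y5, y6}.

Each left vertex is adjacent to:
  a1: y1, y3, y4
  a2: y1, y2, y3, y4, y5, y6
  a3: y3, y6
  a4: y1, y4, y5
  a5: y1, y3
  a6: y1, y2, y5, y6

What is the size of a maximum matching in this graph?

6

For example, pair a1–y4, a2–y2, a3–y6, a4–y5, a5–y3, a6–y1.
This saturates every left vertex, so 6 is the maximum.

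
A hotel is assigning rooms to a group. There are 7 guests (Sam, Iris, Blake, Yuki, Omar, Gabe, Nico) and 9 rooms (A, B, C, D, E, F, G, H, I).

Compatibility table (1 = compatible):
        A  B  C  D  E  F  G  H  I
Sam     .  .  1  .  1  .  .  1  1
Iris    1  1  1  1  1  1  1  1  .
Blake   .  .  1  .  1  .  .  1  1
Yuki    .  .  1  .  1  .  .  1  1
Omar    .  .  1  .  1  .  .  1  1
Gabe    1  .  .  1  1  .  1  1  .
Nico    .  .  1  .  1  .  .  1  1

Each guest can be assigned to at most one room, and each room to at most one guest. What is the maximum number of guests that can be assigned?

A valid assignment of size 6: Sam–I, Iris–A, Blake–H, Yuki–C, Omar–E, Gabe–G.
The set {Sam, Blake, Yuki, Omar, Nico} has only 4 neighbours ({C, E, H, I}), so by Hall's theorem at most 6 of the 7 guests can be matched.

6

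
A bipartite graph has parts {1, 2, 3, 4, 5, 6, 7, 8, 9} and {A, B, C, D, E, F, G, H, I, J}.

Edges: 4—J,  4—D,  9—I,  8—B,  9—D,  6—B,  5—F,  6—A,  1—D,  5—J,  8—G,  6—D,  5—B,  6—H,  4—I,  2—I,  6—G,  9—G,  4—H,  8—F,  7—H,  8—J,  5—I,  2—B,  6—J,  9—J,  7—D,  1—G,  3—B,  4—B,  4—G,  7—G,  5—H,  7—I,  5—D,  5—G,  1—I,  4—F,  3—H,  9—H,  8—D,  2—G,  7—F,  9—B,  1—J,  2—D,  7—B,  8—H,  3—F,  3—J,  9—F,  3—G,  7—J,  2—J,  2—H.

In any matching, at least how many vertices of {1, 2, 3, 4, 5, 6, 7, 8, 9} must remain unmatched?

One maximum matching: 1–I, 2–D, 3–F, 4–B, 5–H, 6–A, 7–G, 8–J.
The set {1, 2, 3, 4, 5, 7, 8, 9} has only 7 neighbours ({B, D, F, G, H, I, J}), so by Hall's theorem at most 8 of the 9 left vertices can be matched.
That matches 8 of the 9, leaving 1 unmatched; no matching can do better.

1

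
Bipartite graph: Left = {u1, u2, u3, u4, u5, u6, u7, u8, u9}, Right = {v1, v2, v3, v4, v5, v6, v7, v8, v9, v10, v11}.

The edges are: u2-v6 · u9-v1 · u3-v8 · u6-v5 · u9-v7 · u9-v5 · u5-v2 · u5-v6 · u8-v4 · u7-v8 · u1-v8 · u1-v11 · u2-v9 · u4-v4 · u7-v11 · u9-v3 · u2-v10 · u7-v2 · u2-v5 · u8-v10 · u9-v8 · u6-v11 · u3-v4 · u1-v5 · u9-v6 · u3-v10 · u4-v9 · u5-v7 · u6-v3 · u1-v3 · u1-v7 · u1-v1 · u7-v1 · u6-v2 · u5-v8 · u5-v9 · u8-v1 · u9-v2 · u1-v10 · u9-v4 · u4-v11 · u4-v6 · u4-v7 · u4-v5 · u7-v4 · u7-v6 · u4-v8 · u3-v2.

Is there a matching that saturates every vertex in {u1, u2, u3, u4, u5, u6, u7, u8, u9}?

A valid assignment of size 9: u1-v11, u2-v9, u3-v4, u4-v5, u5-v6, u6-v3, u7-v2, u8-v10, u9-v8.
All 9 left vertices are covered.

Yes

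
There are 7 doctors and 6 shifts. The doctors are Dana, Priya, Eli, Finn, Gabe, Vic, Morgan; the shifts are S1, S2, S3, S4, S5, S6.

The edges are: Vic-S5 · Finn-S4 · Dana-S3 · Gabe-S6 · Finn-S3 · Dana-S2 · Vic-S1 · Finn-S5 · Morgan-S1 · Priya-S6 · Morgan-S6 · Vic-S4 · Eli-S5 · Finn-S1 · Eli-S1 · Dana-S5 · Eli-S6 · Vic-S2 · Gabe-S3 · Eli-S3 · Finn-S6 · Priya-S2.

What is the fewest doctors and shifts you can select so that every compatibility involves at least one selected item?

6

{S1, S2, S3, S4, S5, S6} is a vertex cover of size 6: every edge has an endpoint in this set.
No smaller cover exists because Dana–S5, Priya–S6, Eli–S1, Finn–S4, Gabe–S3, Vic–S2 is a matching of size 6, and a cover must include an endpoint of each of these disjoint edges (König's theorem).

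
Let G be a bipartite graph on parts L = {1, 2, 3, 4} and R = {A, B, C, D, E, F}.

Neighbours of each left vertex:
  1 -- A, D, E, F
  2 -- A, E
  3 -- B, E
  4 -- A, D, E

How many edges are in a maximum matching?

For example, pair 1-D, 2-A, 3-B, 4-E.
All 4 left vertices are matched, so no larger matching exists.

4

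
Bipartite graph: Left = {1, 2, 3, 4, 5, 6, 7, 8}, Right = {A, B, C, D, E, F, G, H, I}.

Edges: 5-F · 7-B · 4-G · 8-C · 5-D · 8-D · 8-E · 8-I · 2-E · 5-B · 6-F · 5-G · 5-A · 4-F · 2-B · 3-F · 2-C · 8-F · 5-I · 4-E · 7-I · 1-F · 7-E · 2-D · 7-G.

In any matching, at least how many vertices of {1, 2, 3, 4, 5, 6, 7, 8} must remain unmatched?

One maximum matching: 1-F, 2-B, 4-G, 5-A, 7-I, 8-E.
The set {1, 3, 6} has only 1 neighbour ({F}), so by Hall's theorem at most 6 of the 8 left vertices can be matched.
That matches 6 of the 8, leaving 2 unmatched; no matching can do better.

2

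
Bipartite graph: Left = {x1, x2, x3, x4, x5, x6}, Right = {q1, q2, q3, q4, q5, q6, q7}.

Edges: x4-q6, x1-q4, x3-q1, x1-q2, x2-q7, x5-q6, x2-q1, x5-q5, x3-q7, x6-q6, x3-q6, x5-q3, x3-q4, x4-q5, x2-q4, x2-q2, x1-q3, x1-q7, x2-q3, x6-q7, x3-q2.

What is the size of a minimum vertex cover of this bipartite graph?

A maximum matching has 6 edges (e.g. x1–q2, x2–q4, x3–q6, x4–q5, x5–q3, x6–q7).
By König's theorem the minimum vertex cover has the same size. One such cover is {x1, x2, x3, x4, x5, x6}.

6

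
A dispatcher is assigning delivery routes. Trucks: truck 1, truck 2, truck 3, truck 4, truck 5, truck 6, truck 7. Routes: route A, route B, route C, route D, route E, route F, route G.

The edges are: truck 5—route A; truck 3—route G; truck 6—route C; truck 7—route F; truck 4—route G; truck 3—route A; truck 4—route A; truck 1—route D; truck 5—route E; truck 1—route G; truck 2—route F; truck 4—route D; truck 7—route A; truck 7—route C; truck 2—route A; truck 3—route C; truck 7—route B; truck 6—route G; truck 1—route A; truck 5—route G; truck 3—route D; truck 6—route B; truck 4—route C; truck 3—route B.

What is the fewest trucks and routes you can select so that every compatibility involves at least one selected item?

7

A maximum matching has 7 edges (e.g. truck 1–route A, truck 2–route F, truck 3–route C, truck 4–route D, truck 5–route E, truck 6–route G, truck 7–route B).
By König's theorem the minimum vertex cover has the same size. One such cover is {truck 1, truck 2, truck 3, truck 4, truck 5, truck 6, truck 7}.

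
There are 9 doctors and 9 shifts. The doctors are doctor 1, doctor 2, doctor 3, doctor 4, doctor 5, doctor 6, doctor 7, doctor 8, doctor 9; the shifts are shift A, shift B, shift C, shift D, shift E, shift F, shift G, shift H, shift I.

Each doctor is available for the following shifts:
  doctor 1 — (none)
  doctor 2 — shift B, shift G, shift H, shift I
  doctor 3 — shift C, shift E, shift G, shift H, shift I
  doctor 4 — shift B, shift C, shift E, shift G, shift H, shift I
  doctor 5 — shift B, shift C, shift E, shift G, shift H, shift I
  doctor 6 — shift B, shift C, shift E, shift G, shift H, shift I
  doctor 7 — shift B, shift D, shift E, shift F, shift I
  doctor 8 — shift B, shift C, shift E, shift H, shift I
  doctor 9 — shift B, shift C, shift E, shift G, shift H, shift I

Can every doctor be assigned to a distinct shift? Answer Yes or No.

The set {doctor 1, doctor 2, doctor 3, doctor 4, doctor 5, doctor 6, doctor 8, doctor 9} has only 6 neighbours ({shift B, shift C, shift E, shift G, shift H, shift I}), so by Hall's theorem at most 7 of the 9 doctors can be matched.
Hence no matching covers every doctor.

No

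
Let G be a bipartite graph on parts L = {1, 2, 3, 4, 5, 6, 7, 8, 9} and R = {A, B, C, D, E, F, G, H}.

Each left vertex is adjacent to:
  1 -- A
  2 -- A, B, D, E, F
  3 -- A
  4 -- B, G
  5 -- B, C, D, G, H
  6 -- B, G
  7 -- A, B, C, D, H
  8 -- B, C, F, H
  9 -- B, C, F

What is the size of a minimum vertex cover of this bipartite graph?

8

A maximum matching has 8 edges (e.g. 1–A, 2–E, 4–G, 5–D, 6–B, 7–H, 8–C, 9–F).
By König's theorem the minimum vertex cover has the same size. One such cover is {2, 4, 5, 6, 7, 8, 9, A}.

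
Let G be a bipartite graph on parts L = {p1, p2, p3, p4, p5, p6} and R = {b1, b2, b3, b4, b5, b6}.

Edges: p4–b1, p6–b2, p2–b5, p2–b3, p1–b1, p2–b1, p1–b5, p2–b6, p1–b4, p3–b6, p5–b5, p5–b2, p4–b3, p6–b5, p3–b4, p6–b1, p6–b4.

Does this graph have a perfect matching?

Yes

One maximum matching: p1-b4, p2-b3, p3-b6, p4-b1, p5-b2, p6-b5.
Every left vertex is matched, so this is a perfect matching.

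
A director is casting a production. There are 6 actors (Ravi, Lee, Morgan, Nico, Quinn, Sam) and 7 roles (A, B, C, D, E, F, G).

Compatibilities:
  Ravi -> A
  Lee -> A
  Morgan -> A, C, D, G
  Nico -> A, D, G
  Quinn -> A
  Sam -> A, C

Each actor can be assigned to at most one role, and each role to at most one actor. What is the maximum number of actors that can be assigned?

One maximum matching: Ravi–A, Morgan–G, Nico–D, Sam–C.
The set {Ravi, Lee, Quinn} has only 1 neighbour ({A}), so by Hall's theorem at most 4 of the 6 actors can be matched.

4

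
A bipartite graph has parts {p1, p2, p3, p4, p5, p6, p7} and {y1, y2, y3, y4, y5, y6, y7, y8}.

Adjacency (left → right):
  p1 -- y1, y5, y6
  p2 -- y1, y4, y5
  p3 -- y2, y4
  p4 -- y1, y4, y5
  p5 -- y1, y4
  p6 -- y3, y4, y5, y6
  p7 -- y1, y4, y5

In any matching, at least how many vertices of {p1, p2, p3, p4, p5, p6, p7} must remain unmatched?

1

One maximum matching: p1→y6, p2→y5, p3→y2, p4→y4, p5→y1, p6→y3.
The set {p2, p4, p5, p7} has only 3 neighbours ({y1, y4, y5}), so by Hall's theorem at most 6 of the 7 left vertices can be matched.
That matches 6 of the 7, leaving 1 unmatched; no matching can do better.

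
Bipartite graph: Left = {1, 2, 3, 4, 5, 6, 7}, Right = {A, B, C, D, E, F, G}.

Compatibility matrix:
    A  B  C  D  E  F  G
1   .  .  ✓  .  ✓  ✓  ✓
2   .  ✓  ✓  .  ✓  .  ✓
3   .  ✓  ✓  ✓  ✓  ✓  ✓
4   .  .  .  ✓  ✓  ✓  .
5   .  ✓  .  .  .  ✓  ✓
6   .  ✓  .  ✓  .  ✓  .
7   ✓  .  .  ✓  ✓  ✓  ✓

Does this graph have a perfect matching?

One maximum matching: 1–C, 2–E, 3–G, 4–D, 5–F, 6–B, 7–A.
Every left vertex is matched, so this is a perfect matching.

Yes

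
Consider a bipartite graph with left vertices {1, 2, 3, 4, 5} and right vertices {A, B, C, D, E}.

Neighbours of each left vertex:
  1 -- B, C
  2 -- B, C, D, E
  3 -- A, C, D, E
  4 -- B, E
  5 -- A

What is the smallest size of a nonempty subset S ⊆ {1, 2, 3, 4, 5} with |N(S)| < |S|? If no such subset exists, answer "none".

none

A matching saturating every left vertex exists, for instance 1→C, 2→E, 3→D, 4→B, 5→A.
By Hall's marriage theorem, this means |N(S)| ≥ |S| for every subset S, so no violating subset exists.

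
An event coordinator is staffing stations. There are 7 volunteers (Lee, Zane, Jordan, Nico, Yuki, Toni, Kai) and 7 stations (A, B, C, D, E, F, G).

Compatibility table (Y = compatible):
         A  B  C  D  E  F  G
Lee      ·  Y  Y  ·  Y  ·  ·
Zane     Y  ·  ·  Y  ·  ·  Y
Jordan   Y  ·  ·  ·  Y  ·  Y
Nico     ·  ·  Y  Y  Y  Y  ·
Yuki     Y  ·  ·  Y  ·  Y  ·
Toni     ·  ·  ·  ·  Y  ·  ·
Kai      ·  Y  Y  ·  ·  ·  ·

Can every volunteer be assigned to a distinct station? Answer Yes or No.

Yes

For example, pair Lee–C, Zane–G, Jordan–A, Nico–D, Yuki–F, Toni–E, Kai–B.
Every volunteer is matched, so this is a perfect matching.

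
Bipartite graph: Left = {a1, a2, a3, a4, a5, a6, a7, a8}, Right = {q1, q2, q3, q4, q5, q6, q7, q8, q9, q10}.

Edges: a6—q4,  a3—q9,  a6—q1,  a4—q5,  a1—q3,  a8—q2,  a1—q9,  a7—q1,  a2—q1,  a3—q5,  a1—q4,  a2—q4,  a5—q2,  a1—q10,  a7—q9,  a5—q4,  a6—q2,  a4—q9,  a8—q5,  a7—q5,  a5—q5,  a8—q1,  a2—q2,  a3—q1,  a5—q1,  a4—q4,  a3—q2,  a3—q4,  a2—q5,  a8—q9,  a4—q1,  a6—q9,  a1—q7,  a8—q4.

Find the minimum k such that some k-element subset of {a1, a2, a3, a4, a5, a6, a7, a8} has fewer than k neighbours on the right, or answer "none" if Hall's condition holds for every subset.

Take S = {a2, a3, a4, a5, a6, a7}. Its neighbourhood is {q1, q2, q4, q5, q9}, so |N(S)| = 5 < |S| = 6.
Every subset of size less than 6 has at least as many neighbours as members, so 6 is the minimum.

6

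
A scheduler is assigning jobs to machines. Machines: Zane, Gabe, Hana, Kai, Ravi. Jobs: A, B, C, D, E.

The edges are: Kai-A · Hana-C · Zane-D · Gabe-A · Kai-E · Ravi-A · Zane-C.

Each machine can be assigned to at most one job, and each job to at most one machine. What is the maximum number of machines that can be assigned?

One maximum matching: Zane→D, Gabe→A, Hana→C, Kai→E.
The set {Gabe, Ravi} has only 1 neighbour ({A}), so by Hall's theorem at most 4 of the 5 machines can be matched.

4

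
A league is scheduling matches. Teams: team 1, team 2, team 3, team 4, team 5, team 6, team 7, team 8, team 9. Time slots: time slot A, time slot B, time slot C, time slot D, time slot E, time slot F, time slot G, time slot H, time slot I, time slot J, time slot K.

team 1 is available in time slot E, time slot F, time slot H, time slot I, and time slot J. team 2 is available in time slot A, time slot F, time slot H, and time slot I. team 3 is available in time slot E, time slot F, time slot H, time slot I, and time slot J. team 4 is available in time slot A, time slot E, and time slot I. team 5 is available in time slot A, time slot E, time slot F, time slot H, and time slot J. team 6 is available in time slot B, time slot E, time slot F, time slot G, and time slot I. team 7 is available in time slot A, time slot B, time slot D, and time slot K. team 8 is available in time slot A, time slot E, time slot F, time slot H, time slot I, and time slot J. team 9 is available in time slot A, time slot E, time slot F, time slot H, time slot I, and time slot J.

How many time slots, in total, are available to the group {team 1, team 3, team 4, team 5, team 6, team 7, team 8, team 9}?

10

The union of neighbours of {team 1, team 3, team 4, team 5, team 6, team 7, team 8, team 9} is {time slot A, time slot B, time slot D, time slot E, time slot F, time slot G, time slot H, time slot I, time slot J, time slot K}, which has 10 elements.
Since |N(S)| = 10 ≥ |S| = 8, Hall's condition holds for this subset.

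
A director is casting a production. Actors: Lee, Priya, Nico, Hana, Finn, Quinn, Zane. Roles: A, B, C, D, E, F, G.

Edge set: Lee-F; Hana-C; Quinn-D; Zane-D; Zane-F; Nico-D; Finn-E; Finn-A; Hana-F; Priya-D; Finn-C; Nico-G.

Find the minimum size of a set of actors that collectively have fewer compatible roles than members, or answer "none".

2

Take S = {Priya, Quinn}. Its neighbourhood is {D}, so |N(S)| = 1 < |S| = 2.
No single vertex violates Hall's condition since each has at least one neighbour, so 2 is the minimum.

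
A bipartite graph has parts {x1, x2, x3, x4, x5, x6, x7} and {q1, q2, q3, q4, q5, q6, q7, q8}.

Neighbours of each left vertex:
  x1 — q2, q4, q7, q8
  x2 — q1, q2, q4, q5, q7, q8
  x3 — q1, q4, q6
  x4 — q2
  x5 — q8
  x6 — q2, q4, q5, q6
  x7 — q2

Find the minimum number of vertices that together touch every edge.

6

A maximum matching has 6 edges (e.g. x1–q7, x2–q1, x3–q4, x4–q2, x5–q8, x6–q6).
By König's theorem the minimum vertex cover has the same size. One such cover is {x1, x2, x3, x5, x6, q2}.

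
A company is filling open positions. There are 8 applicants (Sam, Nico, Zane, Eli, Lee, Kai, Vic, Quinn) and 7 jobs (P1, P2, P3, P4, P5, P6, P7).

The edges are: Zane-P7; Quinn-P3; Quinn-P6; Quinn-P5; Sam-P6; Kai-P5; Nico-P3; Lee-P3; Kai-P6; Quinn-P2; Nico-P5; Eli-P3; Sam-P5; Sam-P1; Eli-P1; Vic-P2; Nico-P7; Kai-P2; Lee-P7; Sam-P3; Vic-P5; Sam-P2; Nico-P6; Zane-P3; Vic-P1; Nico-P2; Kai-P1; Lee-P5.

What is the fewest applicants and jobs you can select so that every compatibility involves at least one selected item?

6

The 6 edges Sam–P2, Nico–P6, Zane–P7, Eli–P3, Lee–P5, Kai–P1 form a matching, so any vertex cover needs at least 6 vertices (one per matched edge).
Conversely {P1, P2, P3, P5, P6, P7} meets every edge and has exactly 6 vertices, so 6 is optimal.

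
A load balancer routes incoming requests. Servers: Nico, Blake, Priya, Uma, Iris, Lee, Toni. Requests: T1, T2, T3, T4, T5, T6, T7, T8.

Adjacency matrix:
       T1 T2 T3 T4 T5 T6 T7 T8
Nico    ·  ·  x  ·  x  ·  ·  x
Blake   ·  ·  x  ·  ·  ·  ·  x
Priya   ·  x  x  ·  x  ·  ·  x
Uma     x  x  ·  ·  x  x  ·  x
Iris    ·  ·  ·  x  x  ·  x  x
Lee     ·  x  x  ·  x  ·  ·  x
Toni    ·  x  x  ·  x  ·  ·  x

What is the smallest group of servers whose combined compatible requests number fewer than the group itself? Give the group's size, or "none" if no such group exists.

Take S = {Nico, Blake, Priya, Lee, Toni}. Its neighbourhood is {T2, T3, T5, T8}, so |N(S)| = 4 < |S| = 5.
Every subset of size less than 5 has at least as many neighbours as members, so 5 is the minimum.

5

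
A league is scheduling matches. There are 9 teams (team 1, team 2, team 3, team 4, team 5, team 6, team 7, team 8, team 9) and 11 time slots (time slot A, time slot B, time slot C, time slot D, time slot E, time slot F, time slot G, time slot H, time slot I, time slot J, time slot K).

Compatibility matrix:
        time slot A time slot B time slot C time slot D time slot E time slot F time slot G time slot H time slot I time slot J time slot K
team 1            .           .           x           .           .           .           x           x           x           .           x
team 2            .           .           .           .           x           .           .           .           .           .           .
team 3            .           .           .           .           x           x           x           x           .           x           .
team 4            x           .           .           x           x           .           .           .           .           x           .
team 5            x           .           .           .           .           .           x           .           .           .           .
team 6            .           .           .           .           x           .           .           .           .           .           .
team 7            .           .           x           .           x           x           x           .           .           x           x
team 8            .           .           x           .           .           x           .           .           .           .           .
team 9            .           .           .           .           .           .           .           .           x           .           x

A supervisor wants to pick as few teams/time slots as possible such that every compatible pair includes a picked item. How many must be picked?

{team 1, team 3, team 4, team 5, team 7, team 8, team 9, time slot E} is a vertex cover of size 8: every edge has an endpoint in this set.
No smaller cover exists because team 1–time slot C, team 2–time slot E, team 3–time slot G, team 4–time slot D, team 5–time slot A, team 7–time slot J, team 8–time slot F, team 9–time slot I is a matching of size 8, and a cover must include an endpoint of each of these disjoint edges (König's theorem).

8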